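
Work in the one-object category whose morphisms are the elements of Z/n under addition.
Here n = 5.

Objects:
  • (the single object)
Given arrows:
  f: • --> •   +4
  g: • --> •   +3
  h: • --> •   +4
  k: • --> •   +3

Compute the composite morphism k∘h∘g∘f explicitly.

  0 +4≡4 +3≡2 +4≡1 +3≡4  (mod 5)
⟦path⟧: +4

Answer: +4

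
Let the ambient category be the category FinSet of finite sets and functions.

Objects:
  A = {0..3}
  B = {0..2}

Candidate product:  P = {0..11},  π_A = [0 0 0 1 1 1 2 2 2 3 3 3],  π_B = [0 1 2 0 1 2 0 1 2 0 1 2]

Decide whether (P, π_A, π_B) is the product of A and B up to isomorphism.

Answer: VALID PRODUCT

Work:
|A|·|B| = 4·3 = 12;  |P| = 12
Check the pairing map k ↦ (π_A(k), π_B(k)):
  0 : (0,0)
  1 : (0,1)
  2 : (0,2)
  3 : (1,0)
  4 : (1,1)
  5 : (1,2)
  6 : (2,0)
  7 : (2,1)
  8 : (2,2)
  9 : (3,0)
  10 : (3,1)
  11 : (3,2)
distinct pairs in image: 12 / 12 needed
  → bijection onto A×B; projections well-typed.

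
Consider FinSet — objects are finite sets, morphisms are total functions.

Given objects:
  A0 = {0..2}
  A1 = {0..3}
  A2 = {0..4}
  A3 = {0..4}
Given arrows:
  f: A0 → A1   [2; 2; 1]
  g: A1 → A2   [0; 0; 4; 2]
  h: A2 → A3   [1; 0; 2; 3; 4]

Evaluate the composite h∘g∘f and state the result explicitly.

Answer: [4; 4; 1]

Work:
  0 f→2 g→4 h→4
  1 f→2 g→4 h→4
  2 f→1 g→0 h→1
result: [4; 4; 1]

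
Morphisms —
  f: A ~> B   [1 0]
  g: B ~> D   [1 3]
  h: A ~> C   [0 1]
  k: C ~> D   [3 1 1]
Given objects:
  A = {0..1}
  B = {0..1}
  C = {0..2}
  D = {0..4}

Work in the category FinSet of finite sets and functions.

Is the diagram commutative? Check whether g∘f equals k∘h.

1) trace f;g:
  0 f~>1 g~>3
  1 f~>0 g~>1
  result₁ = [3 1]
2) trace h;k:
  0 h~>0 k~>3
  1 h~>1 k~>1
  result₂ = [3 1]
Equal? YES — commutes

Answer: COMMUTES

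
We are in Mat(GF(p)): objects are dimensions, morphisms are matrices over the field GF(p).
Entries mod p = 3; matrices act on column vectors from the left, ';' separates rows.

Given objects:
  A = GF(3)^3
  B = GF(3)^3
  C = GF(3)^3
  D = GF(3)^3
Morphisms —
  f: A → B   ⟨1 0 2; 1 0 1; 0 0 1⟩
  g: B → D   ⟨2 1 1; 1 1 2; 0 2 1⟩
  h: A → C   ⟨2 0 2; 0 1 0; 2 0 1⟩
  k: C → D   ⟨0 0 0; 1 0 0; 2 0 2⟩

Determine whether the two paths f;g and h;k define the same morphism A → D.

1) trace f;g:
  e0=[1,0,0] f→[1,1,0] g→[0,2,2]
  e1=[0,1,0] f→[0,0,0] g→[0,0,0]
  e2=[0,0,1] f→[2,1,1] g→[0,2,0]
  composite₁ = ⟨0 0 0; 2 0 2; 2 0 0⟩
2) trace h;k:
  e0=[1,0,0] h→[2,0,2] k→[0,2,2]
  e1=[0,1,0] h→[0,1,0] k→[0,0,0]
  e2=[0,0,1] h→[2,0,1] k→[0,2,0]
  composite₂ = ⟨0 0 0; 2 0 2; 2 0 0⟩
Equal? equal; square commutes

Answer: COMMUTES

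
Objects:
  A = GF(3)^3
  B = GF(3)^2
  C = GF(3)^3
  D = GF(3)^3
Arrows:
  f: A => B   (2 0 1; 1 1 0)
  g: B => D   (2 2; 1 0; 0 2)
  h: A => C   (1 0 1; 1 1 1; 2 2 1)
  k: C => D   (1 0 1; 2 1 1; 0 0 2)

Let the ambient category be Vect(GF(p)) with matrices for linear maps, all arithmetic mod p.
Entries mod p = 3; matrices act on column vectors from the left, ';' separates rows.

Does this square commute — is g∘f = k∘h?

Answer: DOES NOT COMMUTE

Trace:
1) trace f;g:
  e0=(1,0,0) f=>(2,1) g=>(0,2,2)
  e1=(0,1,0) f=>(0,1) g=>(2,0,2)
  e2=(0,0,1) f=>(1,0) g=>(2,1,0)
  result₁ = (0 2 2; 2 0 1; 2 2 0)
2) trace h;k:
  e0=(1,0,0) h=>(1,1,2) k=>(0,2,1)
  e1=(0,1,0) h=>(0,1,2) k=>(2,0,1)
  e2=(0,0,1) h=>(1,1,1) k=>(2,1,2)
  result₂ = (0 2 2; 2 0 1; 1 1 2)
Equal? differ; not commutative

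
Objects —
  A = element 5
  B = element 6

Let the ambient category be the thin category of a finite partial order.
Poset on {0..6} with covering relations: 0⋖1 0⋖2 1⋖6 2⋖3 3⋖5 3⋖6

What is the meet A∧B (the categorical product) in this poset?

Answer: A∧B = 3

Work:
Lower bounds of A=5 and B=6: {0,2,3}
  0 ≤ 3
  2 ≤ 3
  3 ≤ 3
glb = 3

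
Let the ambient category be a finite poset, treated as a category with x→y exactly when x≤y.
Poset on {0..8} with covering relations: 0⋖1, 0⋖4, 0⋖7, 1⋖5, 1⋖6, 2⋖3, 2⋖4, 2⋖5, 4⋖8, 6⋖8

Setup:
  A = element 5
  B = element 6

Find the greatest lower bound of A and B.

Answer: A∧B = 1

Work:
Common predecessors of 5,6: {0,1}
  0 ⊑ 1
  1 ⊑ 1
glb = 1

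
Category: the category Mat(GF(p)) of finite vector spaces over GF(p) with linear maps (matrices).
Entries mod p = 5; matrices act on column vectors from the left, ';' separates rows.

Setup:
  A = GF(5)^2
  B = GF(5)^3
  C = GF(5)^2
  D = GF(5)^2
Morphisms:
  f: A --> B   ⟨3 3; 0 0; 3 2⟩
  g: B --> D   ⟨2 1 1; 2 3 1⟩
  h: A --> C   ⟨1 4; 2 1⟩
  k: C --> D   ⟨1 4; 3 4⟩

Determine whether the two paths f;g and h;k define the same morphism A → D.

Answer: DOES NOT COMMUTE

Trace:
1) trace f;g:
  e0=⟨1,0⟩ f-->⟨3,0,3⟩ g-->⟨4,4⟩
  e1=⟨0,1⟩ f-->⟨3,0,2⟩ g-->⟨3,3⟩
  ⟦path⟧₁ = ⟨4 3; 4 3⟩
2) trace h;k:
  e0=⟨1,0⟩ h-->⟨1,2⟩ k-->⟨4,1⟩
  e1=⟨0,1⟩ h-->⟨4,1⟩ k-->⟨3,1⟩
  ⟦path⟧₂ = ⟨4 3; 1 1⟩
Equal? distinct morphisms ✗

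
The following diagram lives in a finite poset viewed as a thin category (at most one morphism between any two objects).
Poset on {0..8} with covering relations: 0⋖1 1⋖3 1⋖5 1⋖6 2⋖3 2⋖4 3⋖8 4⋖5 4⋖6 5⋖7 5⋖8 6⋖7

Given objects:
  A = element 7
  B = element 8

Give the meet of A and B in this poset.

{x : x<=A ∧ x<=B} = {0,1,2,4,5}  (A=7, B=8)
  0 <= 5
  1 <= 5
  2 <= 5
  4 <= 5
  5 <= 5
glb = 5

Answer: A∧B = 5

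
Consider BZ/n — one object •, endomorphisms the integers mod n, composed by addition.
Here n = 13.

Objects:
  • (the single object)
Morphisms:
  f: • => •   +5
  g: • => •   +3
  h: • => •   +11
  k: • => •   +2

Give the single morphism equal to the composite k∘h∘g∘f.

Answer: +8

Trace:
  0 +5≡5 +3≡8 +11≡6 +2≡8  (mod 13)
⟦path⟧: +8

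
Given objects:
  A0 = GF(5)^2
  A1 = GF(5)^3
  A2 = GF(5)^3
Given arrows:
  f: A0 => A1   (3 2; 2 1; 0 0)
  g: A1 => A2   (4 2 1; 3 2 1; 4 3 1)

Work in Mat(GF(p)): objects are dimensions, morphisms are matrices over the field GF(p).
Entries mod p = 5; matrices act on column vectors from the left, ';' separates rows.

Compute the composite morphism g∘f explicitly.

  e0=⟨1,0⟩ f=>⟨3,2,0⟩ g=>⟨1,3,3⟩
  e1=⟨0,1⟩ f=>⟨2,1,0⟩ g=>⟨0,3,1⟩
result: (1 0; 3 3; 3 1)

Answer: (1 0; 3 3; 3 1)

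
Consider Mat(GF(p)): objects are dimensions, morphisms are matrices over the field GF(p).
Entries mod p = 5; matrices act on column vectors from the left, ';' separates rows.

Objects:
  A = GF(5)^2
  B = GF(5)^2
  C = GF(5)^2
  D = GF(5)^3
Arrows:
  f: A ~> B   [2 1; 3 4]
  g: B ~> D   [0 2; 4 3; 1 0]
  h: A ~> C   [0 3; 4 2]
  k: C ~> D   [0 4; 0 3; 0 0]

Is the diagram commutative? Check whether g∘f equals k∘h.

1) trace f;g:
  e0=⟨1,0⟩ f~>⟨2,3⟩ g~>⟨1,2,2⟩
  e1=⟨0,1⟩ f~>⟨1,4⟩ g~>⟨3,1,1⟩
  composite₁ = [1 3; 2 1; 2 1]
2) trace h;k:
  e0=⟨1,0⟩ h~>⟨0,4⟩ k~>⟨1,2,0⟩
  e1=⟨0,1⟩ h~>⟨3,2⟩ k~>⟨3,1,0⟩
  composite₂ = [1 3; 2 1; 0 0]
Equal? distinct morphisms ✗

Answer: DOES NOT COMMUTE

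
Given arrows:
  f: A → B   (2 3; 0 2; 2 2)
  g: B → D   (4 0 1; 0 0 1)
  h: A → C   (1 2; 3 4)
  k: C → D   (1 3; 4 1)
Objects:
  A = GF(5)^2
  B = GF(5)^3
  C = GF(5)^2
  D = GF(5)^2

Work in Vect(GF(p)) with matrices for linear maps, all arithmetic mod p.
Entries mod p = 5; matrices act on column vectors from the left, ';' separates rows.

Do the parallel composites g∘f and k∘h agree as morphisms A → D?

1) trace f;g:
  e0=(1,0) f→(2,0,2) g→(0,2)
  e1=(0,1) f→(3,2,2) g→(4,2)
  ⟦path⟧₁ = (0 4; 2 2)
2) trace h;k:
  e0=(1,0) h→(1,3) k→(0,2)
  e1=(0,1) h→(2,4) k→(4,2)
  ⟦path⟧₂ = (0 4; 2 2)
Equal? YES — commutes

Answer: COMMUTES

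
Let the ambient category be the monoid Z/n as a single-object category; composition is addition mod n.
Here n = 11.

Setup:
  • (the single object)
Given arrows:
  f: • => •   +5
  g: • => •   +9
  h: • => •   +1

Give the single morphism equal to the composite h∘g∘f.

  0 +5≡5 +9≡3 +1≡4  (mod 11)
result: +4

Answer: +4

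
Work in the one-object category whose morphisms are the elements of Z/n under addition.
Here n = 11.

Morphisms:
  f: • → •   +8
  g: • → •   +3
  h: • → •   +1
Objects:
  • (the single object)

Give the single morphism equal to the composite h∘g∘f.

  0 +8≡8 +3≡0 +1≡1  (mod 11)
result: +1

Answer: +1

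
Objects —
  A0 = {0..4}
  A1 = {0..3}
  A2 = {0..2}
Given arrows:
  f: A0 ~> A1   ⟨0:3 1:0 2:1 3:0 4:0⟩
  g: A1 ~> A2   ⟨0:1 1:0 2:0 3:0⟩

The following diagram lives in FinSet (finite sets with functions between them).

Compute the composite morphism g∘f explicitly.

  0 f~>3 g~>0
  1 f~>0 g~>1
  2 f~>1 g~>0
  3 f~>0 g~>1
  4 f~>0 g~>1
composite: ⟨0:0 1:1 2:0 3:1 4:1⟩

Answer: ⟨0:0 1:1 2:0 3:1 4:1⟩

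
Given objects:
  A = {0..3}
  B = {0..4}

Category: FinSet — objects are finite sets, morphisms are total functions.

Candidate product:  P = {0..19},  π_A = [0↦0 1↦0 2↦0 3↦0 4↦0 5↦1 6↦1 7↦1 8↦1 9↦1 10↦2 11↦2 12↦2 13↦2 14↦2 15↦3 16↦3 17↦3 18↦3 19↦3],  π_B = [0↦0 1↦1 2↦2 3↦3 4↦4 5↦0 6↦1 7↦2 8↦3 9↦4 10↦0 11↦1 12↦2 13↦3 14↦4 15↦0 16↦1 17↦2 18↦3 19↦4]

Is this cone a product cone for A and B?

|A|·|B| = 4·5 = 20;  |P| = 20
Check the pairing map k ↦ (π_A(k), π_B(k)):
  0 ↦ (0,0)
  1 ↦ (0,1)
  2 ↦ (0,2)
  3 ↦ (0,3)
  4 ↦ (0,4)
  5 ↦ (1,0)
  6 ↦ (1,1)
  7 ↦ (1,2)
  8 ↦ (1,3)
  9 ↦ (1,4)
  10 ↦ (2,0)
  11 ↦ (2,1)
  12 ↦ (2,2)
  13 ↦ (2,3)
  14 ↦ (2,4)
  15 ↦ (3,0)
  16 ↦ (3,1)
  17 ↦ (3,2)
  18 ↦ (3,3)
  19 ↦ (3,4)
distinct pairs in image: 20 / 20 needed
  → bijection onto A×B; projections well-typed.

Answer: VALID PRODUCT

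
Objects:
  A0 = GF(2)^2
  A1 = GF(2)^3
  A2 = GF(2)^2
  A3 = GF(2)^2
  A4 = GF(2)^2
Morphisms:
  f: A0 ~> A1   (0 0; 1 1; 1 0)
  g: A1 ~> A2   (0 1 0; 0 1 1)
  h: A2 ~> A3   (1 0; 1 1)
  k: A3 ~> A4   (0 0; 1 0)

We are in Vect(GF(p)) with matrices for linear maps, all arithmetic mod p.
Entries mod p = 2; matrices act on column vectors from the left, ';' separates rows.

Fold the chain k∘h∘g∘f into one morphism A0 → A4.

Answer: (0 0; 1 1)

Work:
  e0=⟨1,0⟩ f~>⟨0,1,1⟩ g~>⟨1,0⟩ h~>⟨1,1⟩ k~>⟨0,1⟩
  e1=⟨0,1⟩ f~>⟨0,1,0⟩ g~>⟨1,1⟩ h~>⟨1,0⟩ k~>⟨0,1⟩
⟦path⟧: (0 0; 1 1)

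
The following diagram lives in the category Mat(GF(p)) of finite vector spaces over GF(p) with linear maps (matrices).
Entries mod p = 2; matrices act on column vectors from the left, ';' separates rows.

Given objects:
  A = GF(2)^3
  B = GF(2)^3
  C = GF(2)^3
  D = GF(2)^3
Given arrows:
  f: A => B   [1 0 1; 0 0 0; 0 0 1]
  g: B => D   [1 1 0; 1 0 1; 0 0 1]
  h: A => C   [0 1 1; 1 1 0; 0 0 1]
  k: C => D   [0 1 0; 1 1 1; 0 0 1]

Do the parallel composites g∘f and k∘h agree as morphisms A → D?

1) trace f;g:
  e0=⟨1,0,0⟩ f=>⟨1,0,0⟩ g=>⟨1,1,0⟩
  e1=⟨0,1,0⟩ f=>⟨0,0,0⟩ g=>⟨0,0,0⟩
  e2=⟨0,0,1⟩ f=>⟨1,0,1⟩ g=>⟨1,0,1⟩
  result₁ = [1 0 1; 1 0 0; 0 0 1]
2) trace h;k:
  e0=⟨1,0,0⟩ h=>⟨0,1,0⟩ k=>⟨1,1,0⟩
  e1=⟨0,1,0⟩ h=>⟨1,1,0⟩ k=>⟨1,0,0⟩
  e2=⟨0,0,1⟩ h=>⟨1,0,1⟩ k=>⟨0,0,1⟩
  result₂ = [1 1 0; 1 0 0; 0 0 1]
Equal? differ; not commutative

Answer: DOES NOT COMMUTE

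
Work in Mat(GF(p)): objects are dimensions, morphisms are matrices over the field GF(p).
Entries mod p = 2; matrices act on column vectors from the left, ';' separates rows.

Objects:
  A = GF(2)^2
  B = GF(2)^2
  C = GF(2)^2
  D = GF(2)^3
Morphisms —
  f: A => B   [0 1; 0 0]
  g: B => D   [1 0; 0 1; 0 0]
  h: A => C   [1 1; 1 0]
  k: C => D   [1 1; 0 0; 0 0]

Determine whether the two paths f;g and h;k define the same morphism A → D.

Path 1 = f;g:
  e0=⟨1,0⟩ f=>⟨0,0⟩ g=>⟨0,0,0⟩
  e1=⟨0,1⟩ f=>⟨1,0⟩ g=>⟨1,0,0⟩
  composite₁ = [0 1; 0 0; 0 0]
Path 2 = h;k:
  e0=⟨1,0⟩ h=>⟨1,1⟩ k=>⟨0,0,0⟩
  e1=⟨0,1⟩ h=>⟨1,0⟩ k=>⟨1,0,0⟩
  composite₂ = [0 1; 0 0; 0 0]
Equal? YES — commutes

Answer: COMMUTES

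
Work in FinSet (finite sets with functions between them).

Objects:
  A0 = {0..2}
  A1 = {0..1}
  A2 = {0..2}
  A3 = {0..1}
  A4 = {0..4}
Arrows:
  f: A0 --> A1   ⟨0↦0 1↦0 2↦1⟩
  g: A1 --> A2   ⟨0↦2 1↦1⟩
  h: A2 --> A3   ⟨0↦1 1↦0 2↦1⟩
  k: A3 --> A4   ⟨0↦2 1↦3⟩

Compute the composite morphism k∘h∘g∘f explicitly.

Answer: ⟨0↦3 1↦3 2↦2⟩

Derivation:
  0 f-->0 g-->2 h-->1 k-->3
  1 f-->0 g-->2 h-->1 k-->3
  2 f-->1 g-->1 h-->0 k-->2
⟦path⟧: ⟨0↦3 1↦3 2↦2⟩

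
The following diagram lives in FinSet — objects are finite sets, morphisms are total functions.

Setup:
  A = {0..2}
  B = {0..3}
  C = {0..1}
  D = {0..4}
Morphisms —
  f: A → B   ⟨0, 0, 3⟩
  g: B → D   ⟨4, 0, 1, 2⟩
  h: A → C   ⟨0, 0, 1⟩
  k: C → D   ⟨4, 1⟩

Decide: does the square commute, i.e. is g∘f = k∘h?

1) trace f;g:
  0 f→0 g→4
  1 f→0 g→4
  2 f→3 g→2
  composite₁ = ⟨4, 4, 2⟩
2) trace h;k:
  0 h→0 k→4
  1 h→0 k→4
  2 h→1 k→1
  composite₂ = ⟨4, 4, 1⟩
Equal? NO — does not commute

Answer: DOES NOT COMMUTE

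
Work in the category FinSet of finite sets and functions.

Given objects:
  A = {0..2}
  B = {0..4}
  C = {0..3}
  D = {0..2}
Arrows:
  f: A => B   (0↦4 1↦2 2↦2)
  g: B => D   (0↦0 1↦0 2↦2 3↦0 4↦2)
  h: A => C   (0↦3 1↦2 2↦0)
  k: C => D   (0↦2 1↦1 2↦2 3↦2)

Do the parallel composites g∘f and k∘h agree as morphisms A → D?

1) trace f;g:
  0 f=>4 g=>2
  1 f=>2 g=>2
  2 f=>2 g=>2
  ⟦path⟧₁ = (0↦2 1↦2 2↦2)
2) trace h;k:
  0 h=>3 k=>2
  1 h=>2 k=>2
  2 h=>0 k=>2
  ⟦path⟧₂ = (0↦2 1↦2 2↦2)
Equal? YES — commutes

Answer: COMMUTES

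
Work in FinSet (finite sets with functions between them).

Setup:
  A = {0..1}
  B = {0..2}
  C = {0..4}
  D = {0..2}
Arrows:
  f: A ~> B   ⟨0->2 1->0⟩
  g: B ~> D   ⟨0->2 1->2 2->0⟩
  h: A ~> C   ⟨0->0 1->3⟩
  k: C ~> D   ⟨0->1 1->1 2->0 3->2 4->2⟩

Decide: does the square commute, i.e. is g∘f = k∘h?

Along f;g (path 1):
  0 f~>2 g~>0
  1 f~>0 g~>2
  composite₁ = ⟨0->0 1->2⟩
Along h;k (path 2):
  0 h~>0 k~>1
  1 h~>3 k~>2
  composite₂ = ⟨0->1 1->2⟩
Equal? NO — does not commute

Answer: DOES NOT COMMUTE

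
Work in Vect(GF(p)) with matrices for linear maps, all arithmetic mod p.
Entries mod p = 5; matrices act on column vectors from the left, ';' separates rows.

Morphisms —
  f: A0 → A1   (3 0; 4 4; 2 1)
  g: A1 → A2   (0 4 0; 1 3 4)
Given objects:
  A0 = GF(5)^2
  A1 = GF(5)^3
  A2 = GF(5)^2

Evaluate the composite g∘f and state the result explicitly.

  e0=(1,0) f→(3,4,2) g→(1,3)
  e1=(0,1) f→(0,4,1) g→(1,1)
composite: (1 1; 3 1)

Answer: (1 1; 3 1)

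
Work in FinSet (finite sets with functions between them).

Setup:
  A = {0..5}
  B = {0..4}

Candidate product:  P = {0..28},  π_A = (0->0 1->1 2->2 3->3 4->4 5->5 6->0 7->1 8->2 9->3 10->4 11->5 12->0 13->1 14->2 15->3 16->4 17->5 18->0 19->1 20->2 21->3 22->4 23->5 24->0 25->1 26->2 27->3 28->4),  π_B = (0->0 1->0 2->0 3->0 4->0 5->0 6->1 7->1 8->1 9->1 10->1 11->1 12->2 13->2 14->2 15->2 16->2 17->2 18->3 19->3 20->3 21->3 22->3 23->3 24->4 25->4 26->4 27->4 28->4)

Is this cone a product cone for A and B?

Answer: NOT A VALID PRODUCT — |P|=29 ≠ |A|·|B|=30

Derivation:
|A|·|B| = 6·5 = 30;  |P| = 29
  → cardinalities differ; no bijection possible.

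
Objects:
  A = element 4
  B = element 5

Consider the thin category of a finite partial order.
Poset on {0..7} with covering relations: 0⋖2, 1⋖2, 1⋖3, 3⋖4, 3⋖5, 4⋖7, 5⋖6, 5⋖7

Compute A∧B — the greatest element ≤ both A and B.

Answer: A∧B = 3

Work:
Common predecessors of 4,5: {1,3}
  1 <= 3
  3 <= 3
glb = 3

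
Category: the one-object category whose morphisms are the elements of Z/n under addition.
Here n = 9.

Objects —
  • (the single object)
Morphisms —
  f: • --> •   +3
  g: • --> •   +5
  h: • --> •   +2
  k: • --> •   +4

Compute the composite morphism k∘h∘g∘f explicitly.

Answer: +5

Work:
  0 +3≡3 +5≡8 +2≡1 +4≡5  (mod 9)
result: +5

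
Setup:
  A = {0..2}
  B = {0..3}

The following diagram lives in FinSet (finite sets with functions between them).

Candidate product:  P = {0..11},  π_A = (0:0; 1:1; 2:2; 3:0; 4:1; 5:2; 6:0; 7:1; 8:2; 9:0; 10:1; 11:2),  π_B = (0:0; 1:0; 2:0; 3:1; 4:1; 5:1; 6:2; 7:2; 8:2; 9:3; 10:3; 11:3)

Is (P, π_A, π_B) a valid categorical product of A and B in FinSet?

|A|·|B| = 3·4 = 12;  |P| = 12
Check the pairing map k ↦ (π_A(k), π_B(k)):
  0 : (0,0)
  1 : (1,0)
  2 : (2,0)
  3 : (0,1)
  4 : (1,1)
  5 : (2,1)
  6 : (0,2)
  7 : (1,2)
  8 : (2,2)
  9 : (0,3)
  10 : (1,3)
  11 : (2,3)
distinct pairs in image: 12 / 12 needed
  → bijection onto A×B; projections well-typed.

Answer: VALID PRODUCT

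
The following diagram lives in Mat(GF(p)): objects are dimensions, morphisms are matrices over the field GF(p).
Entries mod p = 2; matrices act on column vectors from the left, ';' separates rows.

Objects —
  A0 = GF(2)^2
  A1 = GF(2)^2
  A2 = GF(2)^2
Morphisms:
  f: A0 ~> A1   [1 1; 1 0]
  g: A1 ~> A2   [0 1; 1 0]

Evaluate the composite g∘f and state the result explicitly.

Answer: [1 0; 1 1]

Trace:
  e0=⟨1,0⟩ f~>⟨1,1⟩ g~>⟨1,1⟩
  e1=⟨0,1⟩ f~>⟨1,0⟩ g~>⟨0,1⟩
⟦path⟧: [1 0; 1 1]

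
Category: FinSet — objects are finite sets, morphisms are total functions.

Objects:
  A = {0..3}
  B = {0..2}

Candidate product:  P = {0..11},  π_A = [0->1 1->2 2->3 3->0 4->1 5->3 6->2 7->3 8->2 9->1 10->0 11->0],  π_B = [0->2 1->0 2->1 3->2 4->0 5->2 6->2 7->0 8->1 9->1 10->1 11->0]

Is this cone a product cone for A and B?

|A|·|B| = 4·3 = 12;  |P| = 12
Check the pairing map k ↦ (π_A(k), π_B(k)):
  0 -> (1,2)
  1 -> (2,0)
  2 -> (3,1)
  3 -> (0,2)
  4 -> (1,0)
  5 -> (3,2)
  6 -> (2,2)
  7 -> (3,0)
  8 -> (2,1)
  9 -> (1,1)
  10 -> (0,1)
  11 -> (0,0)
distinct pairs in image: 12 / 12 needed
  → bijection onto A×B; projections well-typed.

Answer: VALID PRODUCT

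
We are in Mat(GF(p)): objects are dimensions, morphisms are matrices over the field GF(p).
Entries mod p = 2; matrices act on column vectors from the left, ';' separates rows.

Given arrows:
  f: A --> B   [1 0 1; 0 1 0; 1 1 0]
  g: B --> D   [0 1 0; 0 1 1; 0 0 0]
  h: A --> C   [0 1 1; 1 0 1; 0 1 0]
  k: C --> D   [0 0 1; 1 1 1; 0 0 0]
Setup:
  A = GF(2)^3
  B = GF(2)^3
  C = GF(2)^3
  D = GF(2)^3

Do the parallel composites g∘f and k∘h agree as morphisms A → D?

Answer: COMMUTES

Derivation:
Path 1 = f;g:
  e0=⟨1,0,0⟩ f-->⟨1,0,1⟩ g-->⟨0,1,0⟩
  e1=⟨0,1,0⟩ f-->⟨0,1,1⟩ g-->⟨1,0,0⟩
  e2=⟨0,0,1⟩ f-->⟨1,0,0⟩ g-->⟨0,0,0⟩
  ⟦path⟧₁ = [0 1 0; 1 0 0; 0 0 0]
Path 2 = h;k:
  e0=⟨1,0,0⟩ h-->⟨0,1,0⟩ k-->⟨0,1,0⟩
  e1=⟨0,1,0⟩ h-->⟨1,0,1⟩ k-->⟨1,0,0⟩
  e2=⟨0,0,1⟩ h-->⟨1,1,0⟩ k-->⟨0,0,0⟩
  ⟦path⟧₂ = [0 1 0; 1 0 0; 0 0 0]
Equal? equal; square commutes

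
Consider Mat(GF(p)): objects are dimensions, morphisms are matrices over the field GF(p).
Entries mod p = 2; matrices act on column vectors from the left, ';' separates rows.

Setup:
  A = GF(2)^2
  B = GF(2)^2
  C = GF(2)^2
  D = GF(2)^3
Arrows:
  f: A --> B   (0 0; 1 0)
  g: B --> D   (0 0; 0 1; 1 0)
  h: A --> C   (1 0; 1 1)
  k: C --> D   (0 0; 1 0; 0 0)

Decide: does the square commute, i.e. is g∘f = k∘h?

Answer: COMMUTES

Derivation:
1) trace f;g:
  e0=(1,0) f-->(0,1) g-->(0,1,0)
  e1=(0,1) f-->(0,0) g-->(0,0,0)
  composite₁ = (0 0; 1 0; 0 0)
2) trace h;k:
  e0=(1,0) h-->(1,1) k-->(0,1,0)
  e1=(0,1) h-->(0,1) k-->(0,0,0)
  composite₂ = (0 0; 1 0; 0 0)
Equal? same morphism ✓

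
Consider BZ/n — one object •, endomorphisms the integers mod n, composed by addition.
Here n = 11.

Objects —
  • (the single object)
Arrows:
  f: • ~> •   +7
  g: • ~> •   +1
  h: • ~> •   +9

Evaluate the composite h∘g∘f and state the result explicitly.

  0 +7≡7 +1≡8 +9≡6  (mod 11)
result: +6

Answer: +6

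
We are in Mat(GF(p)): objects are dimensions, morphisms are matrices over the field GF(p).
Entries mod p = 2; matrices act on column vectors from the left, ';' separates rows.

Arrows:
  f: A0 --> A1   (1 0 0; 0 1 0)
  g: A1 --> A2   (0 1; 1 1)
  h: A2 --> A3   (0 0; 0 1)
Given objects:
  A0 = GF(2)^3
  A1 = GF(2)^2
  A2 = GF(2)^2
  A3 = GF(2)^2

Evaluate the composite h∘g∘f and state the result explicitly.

Answer: (0 0 0; 1 1 0)

Trace:
  e0=⟨1,0,0⟩ f-->⟨1,0⟩ g-->⟨0,1⟩ h-->⟨0,1⟩
  e1=⟨0,1,0⟩ f-->⟨0,1⟩ g-->⟨1,1⟩ h-->⟨0,1⟩
  e2=⟨0,0,1⟩ f-->⟨0,0⟩ g-->⟨0,0⟩ h-->⟨0,0⟩
⟦path⟧: (0 0 0; 1 1 0)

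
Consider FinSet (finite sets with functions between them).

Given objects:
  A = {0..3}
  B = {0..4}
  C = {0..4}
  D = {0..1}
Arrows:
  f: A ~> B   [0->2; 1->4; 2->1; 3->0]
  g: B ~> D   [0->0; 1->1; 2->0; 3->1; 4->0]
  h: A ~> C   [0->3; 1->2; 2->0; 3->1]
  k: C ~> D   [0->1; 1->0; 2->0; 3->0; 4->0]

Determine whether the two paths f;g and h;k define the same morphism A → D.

Answer: COMMUTES

Work:
1) trace f;g:
  0 f~>2 g~>0
  1 f~>4 g~>0
  2 f~>1 g~>1
  3 f~>0 g~>0
  result₁ = [0->0; 1->0; 2->1; 3->0]
2) trace h;k:
  0 h~>3 k~>0
  1 h~>2 k~>0
  2 h~>0 k~>1
  3 h~>1 k~>0
  result₂ = [0->0; 1->0; 2->1; 3->0]
Equal? equal; square commutes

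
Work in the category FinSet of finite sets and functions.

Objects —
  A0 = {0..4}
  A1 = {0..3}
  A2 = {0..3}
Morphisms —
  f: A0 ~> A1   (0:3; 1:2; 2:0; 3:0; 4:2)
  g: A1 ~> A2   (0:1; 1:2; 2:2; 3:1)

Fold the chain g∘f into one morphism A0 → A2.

Answer: (0:1; 1:2; 2:1; 3:1; 4:2)

Trace:
  0 f~>3 g~>1
  1 f~>2 g~>2
  2 f~>0 g~>1
  3 f~>0 g~>1
  4 f~>2 g~>2
composite: (0:1; 1:2; 2:1; 3:1; 4:2)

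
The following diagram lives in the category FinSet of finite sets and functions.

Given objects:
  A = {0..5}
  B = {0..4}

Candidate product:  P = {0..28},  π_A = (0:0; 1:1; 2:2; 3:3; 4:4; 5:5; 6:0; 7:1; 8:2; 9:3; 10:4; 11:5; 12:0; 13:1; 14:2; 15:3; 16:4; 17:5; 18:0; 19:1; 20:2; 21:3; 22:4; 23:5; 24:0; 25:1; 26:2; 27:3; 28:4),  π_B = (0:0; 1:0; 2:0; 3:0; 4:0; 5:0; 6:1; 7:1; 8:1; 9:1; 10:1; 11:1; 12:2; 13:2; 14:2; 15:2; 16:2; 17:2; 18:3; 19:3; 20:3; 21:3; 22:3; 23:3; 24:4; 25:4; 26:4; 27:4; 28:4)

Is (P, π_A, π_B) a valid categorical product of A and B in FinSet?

|A|·|B| = 6·5 = 30;  |P| = 29
  → cardinalities differ; no bijection possible.

Answer: NOT A VALID PRODUCT — |P|=29 ≠ |A|·|B|=30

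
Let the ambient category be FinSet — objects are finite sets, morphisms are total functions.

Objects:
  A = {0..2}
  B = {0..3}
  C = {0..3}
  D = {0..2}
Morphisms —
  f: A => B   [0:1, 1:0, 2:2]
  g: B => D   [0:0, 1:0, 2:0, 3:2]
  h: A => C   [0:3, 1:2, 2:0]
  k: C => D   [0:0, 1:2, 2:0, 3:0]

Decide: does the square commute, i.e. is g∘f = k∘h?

1) trace f;g:
  0 f=>1 g=>0
  1 f=>0 g=>0
  2 f=>2 g=>0
  ⟦path⟧₁ = [0:0, 1:0, 2:0]
2) trace h;k:
  0 h=>3 k=>0
  1 h=>2 k=>0
  2 h=>0 k=>0
  ⟦path⟧₂ = [0:0, 1:0, 2:0]
Equal? equal; square commutes

Answer: COMMUTES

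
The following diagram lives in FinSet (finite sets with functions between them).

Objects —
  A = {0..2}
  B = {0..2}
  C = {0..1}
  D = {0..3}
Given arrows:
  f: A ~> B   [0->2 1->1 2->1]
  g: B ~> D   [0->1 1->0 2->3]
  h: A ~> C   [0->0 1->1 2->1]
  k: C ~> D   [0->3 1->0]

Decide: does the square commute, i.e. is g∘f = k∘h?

Answer: COMMUTES

Derivation:
Along f;g (path 1):
  0 f~>2 g~>3
  1 f~>1 g~>0
  2 f~>1 g~>0
  result₁ = [0->3 1->0 2->0]
Along h;k (path 2):
  0 h~>0 k~>3
  1 h~>1 k~>0
  2 h~>1 k~>0
  result₂ = [0->3 1->0 2->0]
Equal? equal; square commutes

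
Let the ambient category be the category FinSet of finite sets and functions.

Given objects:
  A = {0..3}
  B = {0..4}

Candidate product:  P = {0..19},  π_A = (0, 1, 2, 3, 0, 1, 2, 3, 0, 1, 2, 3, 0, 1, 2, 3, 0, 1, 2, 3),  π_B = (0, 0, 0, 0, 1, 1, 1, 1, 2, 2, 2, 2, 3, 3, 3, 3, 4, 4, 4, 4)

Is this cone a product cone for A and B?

|A|·|B| = 4·5 = 20;  |P| = 20
Check the pairing map k ↦ (π_A(k), π_B(k)):
  0 ↦ (0,0)
  1 ↦ (1,0)
  2 ↦ (2,0)
  3 ↦ (3,0)
  4 ↦ (0,1)
  5 ↦ (1,1)
  6 ↦ (2,1)
  7 ↦ (3,1)
  8 ↦ (0,2)
  9 ↦ (1,2)
  10 ↦ (2,2)
  11 ↦ (3,2)
  12 ↦ (0,3)
  13 ↦ (1,3)
  14 ↦ (2,3)
  15 ↦ (3,3)
  16 ↦ (0,4)
  17 ↦ (1,4)
  18 ↦ (2,4)
  19 ↦ (3,4)
distinct pairs in image: 20 / 20 needed
  → bijection onto A×B; projections well-typed.

Answer: VALID PRODUCT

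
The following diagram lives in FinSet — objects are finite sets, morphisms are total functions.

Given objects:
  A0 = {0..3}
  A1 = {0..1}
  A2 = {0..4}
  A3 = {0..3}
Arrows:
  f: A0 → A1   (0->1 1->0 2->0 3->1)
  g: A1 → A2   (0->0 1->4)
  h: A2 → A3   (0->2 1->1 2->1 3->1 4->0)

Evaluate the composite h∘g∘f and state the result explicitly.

Answer: (0->0 1->2 2->2 3->0)

Work:
  0 f→1 g→4 h→0
  1 f→0 g→0 h→2
  2 f→0 g→0 h→2
  3 f→1 g→4 h→0
composite: (0->0 1->2 2->2 3->0)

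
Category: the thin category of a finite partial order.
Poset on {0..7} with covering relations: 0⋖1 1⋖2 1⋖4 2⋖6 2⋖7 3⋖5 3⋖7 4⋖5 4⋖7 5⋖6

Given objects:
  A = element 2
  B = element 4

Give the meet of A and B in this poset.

Common predecessors of 2,4: {0,1}
  0 <= 1
  1 <= 1
glb = 1

Answer: A∧B = 1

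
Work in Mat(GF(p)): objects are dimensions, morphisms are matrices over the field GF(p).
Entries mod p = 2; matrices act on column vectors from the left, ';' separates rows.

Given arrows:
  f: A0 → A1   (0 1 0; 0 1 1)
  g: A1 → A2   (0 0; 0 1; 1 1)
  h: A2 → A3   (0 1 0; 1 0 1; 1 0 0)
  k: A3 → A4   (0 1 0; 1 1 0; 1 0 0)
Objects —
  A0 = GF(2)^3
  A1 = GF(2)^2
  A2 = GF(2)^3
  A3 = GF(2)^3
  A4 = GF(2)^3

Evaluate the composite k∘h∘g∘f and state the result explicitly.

Answer: (0 0 1; 0 1 0; 0 1 1)

Work:
  e0=(1,0,0) f→(0,0) g→(0,0,0) h→(0,0,0) k→(0,0,0)
  e1=(0,1,0) f→(1,1) g→(0,1,0) h→(1,0,0) k→(0,1,1)
  e2=(0,0,1) f→(0,1) g→(0,1,1) h→(1,1,0) k→(1,0,1)
⟦path⟧: (0 0 1; 0 1 0; 0 1 1)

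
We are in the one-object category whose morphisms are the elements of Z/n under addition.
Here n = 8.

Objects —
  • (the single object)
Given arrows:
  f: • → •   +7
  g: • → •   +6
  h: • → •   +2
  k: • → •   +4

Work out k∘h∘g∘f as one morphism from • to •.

  0 +7≡7 +6≡5 +2≡7 +4≡3  (mod 8)
⟦path⟧: +3

Answer: +3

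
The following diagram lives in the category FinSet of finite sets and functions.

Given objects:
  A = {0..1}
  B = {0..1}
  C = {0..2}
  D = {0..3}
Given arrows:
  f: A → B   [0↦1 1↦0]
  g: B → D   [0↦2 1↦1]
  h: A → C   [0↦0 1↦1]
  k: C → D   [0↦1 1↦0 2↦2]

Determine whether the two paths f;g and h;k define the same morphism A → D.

Answer: DOES NOT COMMUTE

Trace:
Path 1 = f;g:
  0 f→1 g→1
  1 f→0 g→2
  ⟦path⟧₁ = [0↦1 1↦2]
Path 2 = h;k:
  0 h→0 k→1
  1 h→1 k→0
  ⟦path⟧₂ = [0↦1 1↦0]
Equal? NO — does not commute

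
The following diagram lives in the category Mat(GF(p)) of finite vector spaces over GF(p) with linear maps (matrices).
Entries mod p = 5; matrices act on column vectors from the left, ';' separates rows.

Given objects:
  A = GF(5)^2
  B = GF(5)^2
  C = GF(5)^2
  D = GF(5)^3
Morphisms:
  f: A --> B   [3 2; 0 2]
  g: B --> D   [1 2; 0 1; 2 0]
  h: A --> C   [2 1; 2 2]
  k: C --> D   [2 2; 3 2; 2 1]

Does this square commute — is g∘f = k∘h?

Answer: COMMUTES

Trace:
1) trace f;g:
  e0=⟨1,0⟩ f-->⟨3,0⟩ g-->⟨3,0,1⟩
  e1=⟨0,1⟩ f-->⟨2,2⟩ g-->⟨1,2,4⟩
  result₁ = [3 1; 0 2; 1 4]
2) trace h;k:
  e0=⟨1,0⟩ h-->⟨2,2⟩ k-->⟨3,0,1⟩
  e1=⟨0,1⟩ h-->⟨1,2⟩ k-->⟨1,2,4⟩
  result₂ = [3 1; 0 2; 1 4]
Equal? same morphism ✓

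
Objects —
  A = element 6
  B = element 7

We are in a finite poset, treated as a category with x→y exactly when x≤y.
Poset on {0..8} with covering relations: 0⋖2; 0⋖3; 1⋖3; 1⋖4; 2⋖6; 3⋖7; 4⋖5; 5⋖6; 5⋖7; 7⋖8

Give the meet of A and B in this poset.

Answer: NO MEET EXISTS

Work:
{x : x≤A ∧ x≤B} = {0,1,4,5}  (A=6, B=7)
  maximal lower bounds 0 and 5 are incomparable: neither 0≤5 nor 5≤0
→ no greatest lower bound exists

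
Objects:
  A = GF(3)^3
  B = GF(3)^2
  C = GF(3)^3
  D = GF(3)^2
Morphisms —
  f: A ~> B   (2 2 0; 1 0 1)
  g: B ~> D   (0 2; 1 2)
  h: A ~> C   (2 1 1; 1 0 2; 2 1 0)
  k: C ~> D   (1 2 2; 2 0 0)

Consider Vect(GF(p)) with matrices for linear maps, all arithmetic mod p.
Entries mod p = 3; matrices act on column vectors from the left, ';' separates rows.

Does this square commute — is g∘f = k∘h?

Answer: COMMUTES

Trace:
Path 1 = f;g:
  e0=(1,0,0) f~>(2,1) g~>(2,1)
  e1=(0,1,0) f~>(2,0) g~>(0,2)
  e2=(0,0,1) f~>(0,1) g~>(2,2)
  ⟦path⟧₁ = (2 0 2; 1 2 2)
Path 2 = h;k:
  e0=(1,0,0) h~>(2,1,2) k~>(2,1)
  e1=(0,1,0) h~>(1,0,1) k~>(0,2)
  e2=(0,0,1) h~>(1,2,0) k~>(2,2)
  ⟦path⟧₂ = (2 0 2; 1 2 2)
Equal? YES — commutes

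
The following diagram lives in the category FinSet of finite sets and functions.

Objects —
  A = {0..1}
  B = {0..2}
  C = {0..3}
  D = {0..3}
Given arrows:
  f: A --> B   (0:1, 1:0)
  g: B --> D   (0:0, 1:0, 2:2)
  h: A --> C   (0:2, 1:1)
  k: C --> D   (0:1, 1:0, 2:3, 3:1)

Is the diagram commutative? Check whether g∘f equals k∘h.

Along f;g (path 1):
  0 f-->1 g-->0
  1 f-->0 g-->0
  result₁ = (0:0, 1:0)
Along h;k (path 2):
  0 h-->2 k-->3
  1 h-->1 k-->0
  result₂ = (0:3, 1:0)
Equal? NO — does not commute

Answer: DOES NOT COMMUTE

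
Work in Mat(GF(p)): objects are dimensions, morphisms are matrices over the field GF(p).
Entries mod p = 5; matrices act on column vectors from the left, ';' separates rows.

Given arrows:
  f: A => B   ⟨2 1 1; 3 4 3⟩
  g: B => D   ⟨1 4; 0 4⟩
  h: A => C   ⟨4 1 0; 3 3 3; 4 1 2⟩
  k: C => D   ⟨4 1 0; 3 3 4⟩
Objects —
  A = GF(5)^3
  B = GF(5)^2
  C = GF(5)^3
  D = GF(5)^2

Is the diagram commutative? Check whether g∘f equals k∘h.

Along f;g (path 1):
  e0=⟨1,0,0⟩ f=>⟨2,3⟩ g=>⟨4,2⟩
  e1=⟨0,1,0⟩ f=>⟨1,4⟩ g=>⟨2,1⟩
  e2=⟨0,0,1⟩ f=>⟨1,3⟩ g=>⟨3,2⟩
  ⟦path⟧₁ = ⟨4 2 3; 2 1 2⟩
Along h;k (path 2):
  e0=⟨1,0,0⟩ h=>⟨4,3,4⟩ k=>⟨4,2⟩
  e1=⟨0,1,0⟩ h=>⟨1,3,1⟩ k=>⟨2,1⟩
  e2=⟨0,0,1⟩ h=>⟨0,3,2⟩ k=>⟨3,2⟩
  ⟦path⟧₂ = ⟨4 2 3; 2 1 2⟩
Equal? equal; square commutes

Answer: COMMUTES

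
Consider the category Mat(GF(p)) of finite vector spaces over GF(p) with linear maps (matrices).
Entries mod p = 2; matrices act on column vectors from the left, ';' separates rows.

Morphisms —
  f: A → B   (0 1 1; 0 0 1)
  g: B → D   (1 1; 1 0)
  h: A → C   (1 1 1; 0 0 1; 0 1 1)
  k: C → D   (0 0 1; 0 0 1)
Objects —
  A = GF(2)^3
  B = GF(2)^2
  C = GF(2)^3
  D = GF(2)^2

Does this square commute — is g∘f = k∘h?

Answer: DOES NOT COMMUTE

Derivation:
Along f;g (path 1):
  e0=(1,0,0) f→(0,0) g→(0,0)
  e1=(0,1,0) f→(1,0) g→(1,1)
  e2=(0,0,1) f→(1,1) g→(0,1)
  ⟦path⟧₁ = (0 1 0; 0 1 1)
Along h;k (path 2):
  e0=(1,0,0) h→(1,0,0) k→(0,0)
  e1=(0,1,0) h→(1,0,1) k→(1,1)
  e2=(0,0,1) h→(1,1,1) k→(1,1)
  ⟦path⟧₂ = (0 1 1; 0 1 1)
Equal? differ; not commutative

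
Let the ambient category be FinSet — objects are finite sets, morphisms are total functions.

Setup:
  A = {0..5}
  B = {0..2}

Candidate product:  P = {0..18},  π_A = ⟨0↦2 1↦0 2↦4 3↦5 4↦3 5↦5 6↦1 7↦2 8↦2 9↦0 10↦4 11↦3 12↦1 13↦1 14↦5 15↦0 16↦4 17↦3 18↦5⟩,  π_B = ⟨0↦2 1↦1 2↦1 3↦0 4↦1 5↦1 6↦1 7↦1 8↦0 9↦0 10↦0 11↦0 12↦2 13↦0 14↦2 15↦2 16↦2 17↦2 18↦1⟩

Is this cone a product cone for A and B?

Answer: NOT A VALID PRODUCT — |P|=19 ≠ |A|·|B|=18

Trace:
|A|·|B| = 6·3 = 18;  |P| = 19
  → cardinalities differ; no bijection possible.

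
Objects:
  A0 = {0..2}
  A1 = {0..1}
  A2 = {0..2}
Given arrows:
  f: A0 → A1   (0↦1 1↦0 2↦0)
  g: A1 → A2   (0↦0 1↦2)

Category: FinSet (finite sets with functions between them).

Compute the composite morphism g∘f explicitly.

Answer: (0↦2 1↦0 2↦0)

Work:
  0 f→1 g→2
  1 f→0 g→0
  2 f→0 g→0
result: (0↦2 1↦0 2↦0)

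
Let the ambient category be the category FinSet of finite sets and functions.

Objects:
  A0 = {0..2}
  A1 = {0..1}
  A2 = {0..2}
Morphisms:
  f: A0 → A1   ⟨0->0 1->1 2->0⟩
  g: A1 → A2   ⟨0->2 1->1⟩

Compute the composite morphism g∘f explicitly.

Answer: ⟨0->2 1->1 2->2⟩

Trace:
  0 f→0 g→2
  1 f→1 g→1
  2 f→0 g→2
composite: ⟨0->2 1->1 2->2⟩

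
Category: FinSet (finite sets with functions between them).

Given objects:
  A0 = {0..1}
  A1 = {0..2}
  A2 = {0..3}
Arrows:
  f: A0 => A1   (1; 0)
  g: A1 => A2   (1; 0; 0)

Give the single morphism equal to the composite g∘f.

  0 f=>1 g=>0
  1 f=>0 g=>1
result: (0; 1)

Answer: (0; 1)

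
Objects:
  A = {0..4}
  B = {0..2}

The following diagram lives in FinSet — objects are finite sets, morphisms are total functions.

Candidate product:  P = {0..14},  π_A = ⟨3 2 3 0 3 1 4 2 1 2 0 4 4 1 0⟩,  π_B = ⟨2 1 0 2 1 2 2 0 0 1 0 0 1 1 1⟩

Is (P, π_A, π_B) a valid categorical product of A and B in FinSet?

Answer: NOT A VALID PRODUCT — duplicate pair at indices 9,1

Trace:
|A|·|B| = 5·3 = 15;  |P| = 15
Check the pairing map k ↦ (π_A(k), π_B(k)):
  0 ↦ (3,2)
  1 ↦ (2,1)
  2 ↦ (3,0)
  3 ↦ (0,2)
  4 ↦ (3,1)
  5 ↦ (1,2)
  6 ↦ (4,2)
  7 ↦ (2,0)
  8 ↦ (1,0)
  9 ↦ (2,1)  ✗ repeats pair of k=1
  10 ↦ (0,0)
  11 ↦ (4,0)
  12 ↦ (4,1)
  13 ↦ (1,1)
  14 ↦ (0,1)
distinct pairs in image: 14 / 15 needed
  → (2,1) hit at k=1 and k=9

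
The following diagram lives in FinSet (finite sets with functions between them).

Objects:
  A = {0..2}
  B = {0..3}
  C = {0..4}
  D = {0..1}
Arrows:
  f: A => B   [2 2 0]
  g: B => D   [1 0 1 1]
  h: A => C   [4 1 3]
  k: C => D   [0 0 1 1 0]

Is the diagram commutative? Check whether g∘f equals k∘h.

Answer: DOES NOT COMMUTE

Derivation:
Along f;g (path 1):
  0 f=>2 g=>1
  1 f=>2 g=>1
  2 f=>0 g=>1
  result₁ = [1 1 1]
Along h;k (path 2):
  0 h=>4 k=>0
  1 h=>1 k=>0
  2 h=>3 k=>1
  result₂ = [0 0 1]
Equal? differ; not commutative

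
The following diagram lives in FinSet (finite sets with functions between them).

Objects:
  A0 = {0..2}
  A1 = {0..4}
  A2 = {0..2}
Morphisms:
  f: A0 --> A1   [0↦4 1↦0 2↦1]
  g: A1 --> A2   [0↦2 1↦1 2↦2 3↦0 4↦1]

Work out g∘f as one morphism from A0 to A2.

  0 f-->4 g-->1
  1 f-->0 g-->2
  2 f-->1 g-->1
result: [0↦1 1↦2 2↦1]

Answer: [0↦1 1↦2 2↦1]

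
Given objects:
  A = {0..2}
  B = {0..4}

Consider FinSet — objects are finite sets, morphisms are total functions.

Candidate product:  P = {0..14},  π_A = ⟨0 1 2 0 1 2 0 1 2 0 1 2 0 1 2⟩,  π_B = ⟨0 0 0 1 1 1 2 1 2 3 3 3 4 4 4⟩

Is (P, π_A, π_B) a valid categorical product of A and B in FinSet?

Answer: NOT A VALID PRODUCT — duplicate pair at indices 4,7

Trace:
|A|·|B| = 3·5 = 15;  |P| = 15
Check the pairing map k ↦ (π_A(k), π_B(k)):
  0 ↦ (0,0)
  1 ↦ (1,0)
  2 ↦ (2,0)
  3 ↦ (0,1)
  4 ↦ (1,1)
  5 ↦ (2,1)
  6 ↦ (0,2)
  7 ↦ (1,1)  ✗ repeats pair of k=4
  8 ↦ (2,2)
  9 ↦ (0,3)
  10 ↦ (1,3)
  11 ↦ (2,3)
  12 ↦ (0,4)
  13 ↦ (1,4)
  14 ↦ (2,4)
distinct pairs in image: 14 / 15 needed
  → (1,1) hit at k=4 and k=7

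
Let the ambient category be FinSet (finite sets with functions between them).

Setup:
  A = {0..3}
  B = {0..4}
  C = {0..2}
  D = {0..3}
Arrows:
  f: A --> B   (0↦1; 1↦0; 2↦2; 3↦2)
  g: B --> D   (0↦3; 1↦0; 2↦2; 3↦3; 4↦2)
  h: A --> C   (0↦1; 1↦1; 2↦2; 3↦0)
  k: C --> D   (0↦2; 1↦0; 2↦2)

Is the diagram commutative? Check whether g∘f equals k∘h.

Answer: DOES NOT COMMUTE

Trace:
1) trace f;g:
  0 f-->1 g-->0
  1 f-->0 g-->3
  2 f-->2 g-->2
  3 f-->2 g-->2
  result₁ = (0↦0; 1↦3; 2↦2; 3↦2)
2) trace h;k:
  0 h-->1 k-->0
  1 h-->1 k-->0
  2 h-->2 k-->2
  3 h-->0 k-->2
  result₂ = (0↦0; 1↦0; 2↦2; 3↦2)
Equal? distinct morphisms ✗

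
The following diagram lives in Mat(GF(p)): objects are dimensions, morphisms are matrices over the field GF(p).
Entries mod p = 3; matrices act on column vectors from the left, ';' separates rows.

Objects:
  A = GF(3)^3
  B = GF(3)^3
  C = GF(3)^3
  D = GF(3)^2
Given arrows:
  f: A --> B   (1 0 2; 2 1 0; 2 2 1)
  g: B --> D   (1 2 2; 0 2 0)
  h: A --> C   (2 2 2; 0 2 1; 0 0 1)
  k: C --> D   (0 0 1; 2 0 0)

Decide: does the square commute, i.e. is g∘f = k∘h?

Path 1 = f;g:
  e0=⟨1,0,0⟩ f-->⟨1,2,2⟩ g-->⟨0,1⟩
  e1=⟨0,1,0⟩ f-->⟨0,1,2⟩ g-->⟨0,2⟩
  e2=⟨0,0,1⟩ f-->⟨2,0,1⟩ g-->⟨1,0⟩
  result₁ = (0 0 1; 1 2 0)
Path 2 = h;k:
  e0=⟨1,0,0⟩ h-->⟨2,0,0⟩ k-->⟨0,1⟩
  e1=⟨0,1,0⟩ h-->⟨2,2,0⟩ k-->⟨0,1⟩
  e2=⟨0,0,1⟩ h-->⟨2,1,1⟩ k-->⟨1,1⟩
  result₂ = (0 0 1; 1 1 1)
Equal? distinct morphisms ✗

Answer: DOES NOT COMMUTE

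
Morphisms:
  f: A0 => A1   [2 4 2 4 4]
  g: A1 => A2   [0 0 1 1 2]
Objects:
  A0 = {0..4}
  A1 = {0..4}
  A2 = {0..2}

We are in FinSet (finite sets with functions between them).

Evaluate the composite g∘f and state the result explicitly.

  0 f=>2 g=>1
  1 f=>4 g=>2
  2 f=>2 g=>1
  3 f=>4 g=>2
  4 f=>4 g=>2
composite: [1 2 1 2 2]

Answer: [1 2 1 2 2]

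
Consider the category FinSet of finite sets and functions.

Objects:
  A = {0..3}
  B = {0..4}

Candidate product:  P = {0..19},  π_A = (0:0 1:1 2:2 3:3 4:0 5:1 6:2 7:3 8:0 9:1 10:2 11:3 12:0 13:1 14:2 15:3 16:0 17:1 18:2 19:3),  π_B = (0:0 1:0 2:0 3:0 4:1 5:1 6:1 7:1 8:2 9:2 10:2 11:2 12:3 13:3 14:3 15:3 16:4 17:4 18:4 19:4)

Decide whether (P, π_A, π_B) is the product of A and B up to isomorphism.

|A|·|B| = 4·5 = 20;  |P| = 20
Check the pairing map k ↦ (π_A(k), π_B(k)):
  0 : (0,0)
  1 : (1,0)
  2 : (2,0)
  3 : (3,0)
  4 : (0,1)
  5 : (1,1)
  6 : (2,1)
  7 : (3,1)
  8 : (0,2)
  9 : (1,2)
  10 : (2,2)
  11 : (3,2)
  12 : (0,3)
  13 : (1,3)
  14 : (2,3)
  15 : (3,3)
  16 : (0,4)
  17 : (1,4)
  18 : (2,4)
  19 : (3,4)
distinct pairs in image: 20 / 20 needed
  → bijection onto A×B; projections well-typed.

Answer: VALID PRODUCT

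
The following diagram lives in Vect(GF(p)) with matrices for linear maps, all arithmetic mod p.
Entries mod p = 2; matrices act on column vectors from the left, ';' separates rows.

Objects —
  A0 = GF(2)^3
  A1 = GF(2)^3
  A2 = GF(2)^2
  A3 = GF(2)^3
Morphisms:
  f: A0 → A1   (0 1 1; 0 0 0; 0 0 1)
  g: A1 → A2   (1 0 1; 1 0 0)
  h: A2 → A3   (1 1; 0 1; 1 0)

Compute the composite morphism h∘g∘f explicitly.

  e0=⟨1,0,0⟩ f→⟨0,0,0⟩ g→⟨0,0⟩ h→⟨0,0,0⟩
  e1=⟨0,1,0⟩ f→⟨1,0,0⟩ g→⟨1,1⟩ h→⟨0,1,1⟩
  e2=⟨0,0,1⟩ f→⟨1,0,1⟩ g→⟨0,1⟩ h→⟨1,1,0⟩
⟦path⟧: (0 0 1; 0 1 1; 0 1 0)

Answer: (0 0 1; 0 1 1; 0 1 0)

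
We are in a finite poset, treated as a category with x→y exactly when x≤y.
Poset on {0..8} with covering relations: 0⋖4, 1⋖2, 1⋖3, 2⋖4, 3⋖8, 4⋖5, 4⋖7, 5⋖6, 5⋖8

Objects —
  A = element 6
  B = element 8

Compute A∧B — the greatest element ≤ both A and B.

Answer: A∧B = 5

Work:
{x : x<=A ∧ x<=B} = {0,1,2,4,5}  (A=6, B=8)
  0 <= 5
  1 <= 5
  2 <= 5
  4 <= 5
  5 <= 5
glb = 5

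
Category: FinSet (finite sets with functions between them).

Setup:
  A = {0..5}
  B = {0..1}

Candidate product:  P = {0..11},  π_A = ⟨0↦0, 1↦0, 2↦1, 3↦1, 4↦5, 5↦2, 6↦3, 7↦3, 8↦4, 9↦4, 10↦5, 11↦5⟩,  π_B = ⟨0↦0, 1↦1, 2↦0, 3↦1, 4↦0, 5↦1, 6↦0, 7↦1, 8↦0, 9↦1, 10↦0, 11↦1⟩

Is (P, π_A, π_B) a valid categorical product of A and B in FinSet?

Answer: NOT A VALID PRODUCT — duplicate pair at indices 10,4

Work:
|A|·|B| = 6·2 = 12;  |P| = 12
Check the pairing map k ↦ (π_A(k), π_B(k)):
  0 ↦ (0,0)
  1 ↦ (0,1)
  2 ↦ (1,0)
  3 ↦ (1,1)
  4 ↦ (5,0)
  5 ↦ (2,1)
  6 ↦ (3,0)
  7 ↦ (3,1)
  8 ↦ (4,0)
  9 ↦ (4,1)
  10 ↦ (5,0)  ✗ repeats pair of k=4
  11 ↦ (5,1)
distinct pairs in image: 11 / 12 needed
  → (5,0) hit at k=4 and k=10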